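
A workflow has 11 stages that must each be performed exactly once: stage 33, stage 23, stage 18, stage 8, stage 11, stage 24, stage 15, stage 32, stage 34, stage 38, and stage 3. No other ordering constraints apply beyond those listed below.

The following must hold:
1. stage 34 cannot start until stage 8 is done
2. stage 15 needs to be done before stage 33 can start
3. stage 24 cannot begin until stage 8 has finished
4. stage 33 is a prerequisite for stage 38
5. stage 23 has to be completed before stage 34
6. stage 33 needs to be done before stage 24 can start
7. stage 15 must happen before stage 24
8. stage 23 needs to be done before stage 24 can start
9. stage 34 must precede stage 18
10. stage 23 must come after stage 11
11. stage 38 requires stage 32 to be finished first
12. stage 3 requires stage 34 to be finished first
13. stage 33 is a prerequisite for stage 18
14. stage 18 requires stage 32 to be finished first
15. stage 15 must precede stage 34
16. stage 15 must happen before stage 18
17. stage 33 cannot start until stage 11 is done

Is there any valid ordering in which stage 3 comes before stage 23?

No

The constraints give a chain stage 23 → stage 34 → stage 3, which forces stage 23 before stage 3.
Hence stage 3 can never be scheduled before stage 23.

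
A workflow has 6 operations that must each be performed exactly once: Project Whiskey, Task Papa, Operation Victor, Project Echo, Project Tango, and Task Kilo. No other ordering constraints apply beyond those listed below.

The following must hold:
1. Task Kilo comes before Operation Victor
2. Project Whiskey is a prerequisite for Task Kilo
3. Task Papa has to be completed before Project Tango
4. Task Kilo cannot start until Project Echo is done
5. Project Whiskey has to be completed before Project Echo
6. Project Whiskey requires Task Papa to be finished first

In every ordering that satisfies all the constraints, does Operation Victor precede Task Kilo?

The constraints actually force Task Kilo before Operation Victor (via Task Kilo → Operation Victor), not the other way around.
So Operation Victor never precedes Task Kilo.

No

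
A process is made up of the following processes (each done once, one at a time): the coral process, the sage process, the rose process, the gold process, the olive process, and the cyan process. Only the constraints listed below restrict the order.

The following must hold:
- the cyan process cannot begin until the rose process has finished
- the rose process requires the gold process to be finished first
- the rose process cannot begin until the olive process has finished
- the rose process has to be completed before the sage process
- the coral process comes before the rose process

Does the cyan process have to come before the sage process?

Nothing in the constraints links the cyan process and the sage process; they are unordered relative to each other.
There exist valid orderings with the sage process before the cyan process, so the cyan process is not required to come first.

No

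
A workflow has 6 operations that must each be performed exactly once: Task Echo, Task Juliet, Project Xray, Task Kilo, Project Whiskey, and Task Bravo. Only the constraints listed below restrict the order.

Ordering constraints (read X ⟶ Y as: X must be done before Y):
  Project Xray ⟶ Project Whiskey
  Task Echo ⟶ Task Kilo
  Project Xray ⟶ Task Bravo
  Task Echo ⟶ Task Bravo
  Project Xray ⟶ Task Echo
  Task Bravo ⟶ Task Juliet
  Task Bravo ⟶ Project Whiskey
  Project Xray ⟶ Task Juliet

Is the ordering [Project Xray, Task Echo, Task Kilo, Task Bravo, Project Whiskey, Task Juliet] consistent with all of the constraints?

Yes

Checking each listed constraint against this order: for instance, Project Xray is in position 1 and Task Juliet in position 6, so that constraint holds — and the remaining constraints check out the same way.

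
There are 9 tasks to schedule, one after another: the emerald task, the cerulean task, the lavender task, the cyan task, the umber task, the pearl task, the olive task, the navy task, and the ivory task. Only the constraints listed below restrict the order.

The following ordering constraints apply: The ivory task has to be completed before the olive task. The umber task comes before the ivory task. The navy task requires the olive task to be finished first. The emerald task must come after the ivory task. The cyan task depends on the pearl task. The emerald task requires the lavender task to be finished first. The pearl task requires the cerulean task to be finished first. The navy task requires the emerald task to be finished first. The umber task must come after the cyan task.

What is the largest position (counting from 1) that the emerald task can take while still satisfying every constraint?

8

Following the constraints forward from the emerald task, its only required successor is the navy task.
With 1 mandatory successor out of 9 tasks total, the latest slot for the emerald task is 9−1 = 8, and it's reachable by doing all non-successors before the emerald task.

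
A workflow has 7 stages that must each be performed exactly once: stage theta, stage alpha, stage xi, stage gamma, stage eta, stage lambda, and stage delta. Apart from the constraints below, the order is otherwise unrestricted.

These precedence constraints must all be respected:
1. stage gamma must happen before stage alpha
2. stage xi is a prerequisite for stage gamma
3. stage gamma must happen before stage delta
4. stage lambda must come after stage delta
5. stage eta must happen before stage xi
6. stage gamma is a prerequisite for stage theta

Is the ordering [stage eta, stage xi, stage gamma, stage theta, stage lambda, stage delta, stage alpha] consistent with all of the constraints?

The sequence places stage lambda ahead of stage delta.
Since stage delta is required before stage lambda, the ordering is invalid.

No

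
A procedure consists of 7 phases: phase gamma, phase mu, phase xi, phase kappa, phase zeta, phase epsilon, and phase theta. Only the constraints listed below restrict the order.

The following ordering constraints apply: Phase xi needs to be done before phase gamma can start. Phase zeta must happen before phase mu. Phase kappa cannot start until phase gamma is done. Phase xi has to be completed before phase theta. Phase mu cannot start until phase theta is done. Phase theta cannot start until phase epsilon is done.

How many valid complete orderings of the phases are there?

87

The phases with no prerequisites are phase xi, phase zeta, phase epsilon; any of them can be placed first.
Counting all ways to extend the partial order to a total order gives 87.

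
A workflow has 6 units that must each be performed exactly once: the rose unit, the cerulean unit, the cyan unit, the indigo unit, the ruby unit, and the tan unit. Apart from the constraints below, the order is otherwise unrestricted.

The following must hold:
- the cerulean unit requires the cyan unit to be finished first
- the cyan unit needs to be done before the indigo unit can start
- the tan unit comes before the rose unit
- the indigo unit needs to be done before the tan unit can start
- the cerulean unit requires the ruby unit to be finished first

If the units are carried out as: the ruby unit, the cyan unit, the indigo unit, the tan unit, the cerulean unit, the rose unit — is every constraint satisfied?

Yes

Checking each listed constraint against this order: for instance, the ruby unit is in position 1 and the cerulean unit in position 5, so that constraint holds — and the remaining constraints check out the same way.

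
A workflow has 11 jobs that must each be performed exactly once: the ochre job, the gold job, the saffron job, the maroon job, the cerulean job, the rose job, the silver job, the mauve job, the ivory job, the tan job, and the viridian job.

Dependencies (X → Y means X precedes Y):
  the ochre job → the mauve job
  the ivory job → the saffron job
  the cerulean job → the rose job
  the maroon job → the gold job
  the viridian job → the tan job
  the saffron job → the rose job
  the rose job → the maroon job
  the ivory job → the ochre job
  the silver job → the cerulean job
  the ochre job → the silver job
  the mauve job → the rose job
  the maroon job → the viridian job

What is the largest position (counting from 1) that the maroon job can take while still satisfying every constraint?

Following every chain forward from the maroon job, the jobs that must come later are the gold job, the tan job, the viridian job — 3 of them.
So at least 3 jobs follow the maroon job, putting the maroon job no later than position 8. That position is achievable by scheduling everything else first.

8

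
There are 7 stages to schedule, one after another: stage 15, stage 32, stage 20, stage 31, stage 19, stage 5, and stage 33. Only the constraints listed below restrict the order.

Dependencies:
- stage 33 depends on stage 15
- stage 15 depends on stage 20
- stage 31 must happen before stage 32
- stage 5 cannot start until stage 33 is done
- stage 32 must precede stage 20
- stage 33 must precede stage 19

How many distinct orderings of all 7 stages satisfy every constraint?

2

Only stage 31 has no prerequisites, so it must go first.
Systematically extending each partial ordering one stage at a time and counting, there are 2 complete orderings.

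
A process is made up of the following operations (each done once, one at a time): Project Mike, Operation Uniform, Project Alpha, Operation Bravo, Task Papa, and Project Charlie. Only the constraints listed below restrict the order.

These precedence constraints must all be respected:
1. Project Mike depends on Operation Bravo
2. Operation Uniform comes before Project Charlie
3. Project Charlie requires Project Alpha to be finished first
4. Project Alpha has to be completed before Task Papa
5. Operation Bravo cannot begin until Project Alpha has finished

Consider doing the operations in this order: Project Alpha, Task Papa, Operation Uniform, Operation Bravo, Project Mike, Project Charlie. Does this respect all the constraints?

Checking each listed constraint against this order: for instance, Project Alpha is in position 1 and Project Charlie in position 6, so that constraint holds — and the remaining constraints check out the same way.

Yes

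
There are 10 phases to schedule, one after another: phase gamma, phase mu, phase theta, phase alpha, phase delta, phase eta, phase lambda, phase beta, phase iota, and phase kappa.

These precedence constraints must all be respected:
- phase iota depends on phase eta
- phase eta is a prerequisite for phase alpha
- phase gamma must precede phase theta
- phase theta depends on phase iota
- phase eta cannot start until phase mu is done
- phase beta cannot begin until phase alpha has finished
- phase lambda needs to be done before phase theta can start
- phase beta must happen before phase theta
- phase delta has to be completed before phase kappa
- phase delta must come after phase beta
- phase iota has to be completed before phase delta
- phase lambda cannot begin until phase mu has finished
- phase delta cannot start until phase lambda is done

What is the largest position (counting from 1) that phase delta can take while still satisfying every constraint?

9

The only phase forced after phase delta (directly or by a chain) is phase kappa.
With 1 mandatory successor out of 10 phases total, the latest slot for phase delta is 10−1 = 9, and it's reachable by doing all non-successors before phase delta.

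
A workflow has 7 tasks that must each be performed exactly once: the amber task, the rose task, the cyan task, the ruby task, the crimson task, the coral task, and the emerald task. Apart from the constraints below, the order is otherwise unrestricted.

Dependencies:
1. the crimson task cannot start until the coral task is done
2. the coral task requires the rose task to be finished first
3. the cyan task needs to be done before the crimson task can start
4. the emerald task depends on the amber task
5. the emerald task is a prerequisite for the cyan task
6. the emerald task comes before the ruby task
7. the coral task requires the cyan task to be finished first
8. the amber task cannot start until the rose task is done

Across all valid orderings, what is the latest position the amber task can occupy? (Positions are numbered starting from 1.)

2

Following every chain forward from the amber task, the tasks that must come later are the cyan task, the ruby task, the crimson task, the coral task, the emerald task — 5 of them.
So at least 5 tasks follow the amber task, putting the amber task no later than position 2. That position is achievable by scheduling everything else first.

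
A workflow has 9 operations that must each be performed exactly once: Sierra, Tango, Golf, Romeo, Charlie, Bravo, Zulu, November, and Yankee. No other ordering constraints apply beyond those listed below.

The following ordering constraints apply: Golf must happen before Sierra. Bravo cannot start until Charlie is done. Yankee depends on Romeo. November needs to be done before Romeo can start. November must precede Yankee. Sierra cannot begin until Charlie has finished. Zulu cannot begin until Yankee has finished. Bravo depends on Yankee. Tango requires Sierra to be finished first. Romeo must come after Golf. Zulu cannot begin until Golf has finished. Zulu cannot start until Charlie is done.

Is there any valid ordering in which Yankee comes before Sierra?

Yes

The constraints leave Yankee and Sierra unordered relative to each other; nothing requires Sierra earlier.
That means at least one valid schedule has Yankee before Sierra.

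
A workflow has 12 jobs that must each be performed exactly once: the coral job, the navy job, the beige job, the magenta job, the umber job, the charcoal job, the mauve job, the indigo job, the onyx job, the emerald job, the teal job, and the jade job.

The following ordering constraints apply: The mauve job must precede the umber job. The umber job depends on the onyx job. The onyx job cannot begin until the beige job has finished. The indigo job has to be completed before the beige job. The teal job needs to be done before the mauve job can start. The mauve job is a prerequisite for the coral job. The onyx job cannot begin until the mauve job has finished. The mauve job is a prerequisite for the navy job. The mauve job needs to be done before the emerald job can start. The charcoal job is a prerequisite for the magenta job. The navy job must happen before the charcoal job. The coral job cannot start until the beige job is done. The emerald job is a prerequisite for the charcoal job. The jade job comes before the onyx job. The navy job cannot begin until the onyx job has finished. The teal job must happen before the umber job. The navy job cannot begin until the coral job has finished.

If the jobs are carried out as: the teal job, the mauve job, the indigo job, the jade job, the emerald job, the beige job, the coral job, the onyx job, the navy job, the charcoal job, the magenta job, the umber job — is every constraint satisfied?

Yes

Checking each listed constraint against this order: for instance, the teal job is in position 1 and the umber job in position 12, so that constraint holds — and the remaining constraints check out the same way.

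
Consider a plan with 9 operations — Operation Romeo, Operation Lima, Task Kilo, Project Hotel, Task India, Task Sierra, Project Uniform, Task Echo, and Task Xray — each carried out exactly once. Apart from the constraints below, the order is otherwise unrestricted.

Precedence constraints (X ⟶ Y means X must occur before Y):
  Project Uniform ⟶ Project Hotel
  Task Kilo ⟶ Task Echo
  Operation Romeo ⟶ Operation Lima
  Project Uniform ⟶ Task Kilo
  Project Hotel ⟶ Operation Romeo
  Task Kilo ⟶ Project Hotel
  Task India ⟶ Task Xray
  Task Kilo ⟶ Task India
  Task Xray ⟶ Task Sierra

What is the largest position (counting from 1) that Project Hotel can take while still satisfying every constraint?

The operations that are forced after Project Hotel, directly or by a chain of constraints, are Operation Romeo, Operation Lima. That's 2 operations.
With 2 mandatory successors out of 9 operations total, the latest slot for Project Hotel is 9−2 = 7, and it's reachable by doing all non-successors before Project Hotel.

7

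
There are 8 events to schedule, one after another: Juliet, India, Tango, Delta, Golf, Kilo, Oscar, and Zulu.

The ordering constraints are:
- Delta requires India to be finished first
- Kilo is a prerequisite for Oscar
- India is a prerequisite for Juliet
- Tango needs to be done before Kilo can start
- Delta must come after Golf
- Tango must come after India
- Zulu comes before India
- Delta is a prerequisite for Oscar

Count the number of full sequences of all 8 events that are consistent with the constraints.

66

2 events have no prerequisites (Golf, Zulu), so any of them could come first.
Counting all ways to extend the partial order to a total order gives 66.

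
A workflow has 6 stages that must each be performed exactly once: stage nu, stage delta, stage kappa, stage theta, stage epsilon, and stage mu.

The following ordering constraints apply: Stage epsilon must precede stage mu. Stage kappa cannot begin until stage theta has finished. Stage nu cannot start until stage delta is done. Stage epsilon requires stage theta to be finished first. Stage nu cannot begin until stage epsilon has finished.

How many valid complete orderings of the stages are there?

The stages with no prerequisites are stage delta, stage theta; any of them can be placed first.
Counting all ways to extend the partial order to a total order gives 33.

33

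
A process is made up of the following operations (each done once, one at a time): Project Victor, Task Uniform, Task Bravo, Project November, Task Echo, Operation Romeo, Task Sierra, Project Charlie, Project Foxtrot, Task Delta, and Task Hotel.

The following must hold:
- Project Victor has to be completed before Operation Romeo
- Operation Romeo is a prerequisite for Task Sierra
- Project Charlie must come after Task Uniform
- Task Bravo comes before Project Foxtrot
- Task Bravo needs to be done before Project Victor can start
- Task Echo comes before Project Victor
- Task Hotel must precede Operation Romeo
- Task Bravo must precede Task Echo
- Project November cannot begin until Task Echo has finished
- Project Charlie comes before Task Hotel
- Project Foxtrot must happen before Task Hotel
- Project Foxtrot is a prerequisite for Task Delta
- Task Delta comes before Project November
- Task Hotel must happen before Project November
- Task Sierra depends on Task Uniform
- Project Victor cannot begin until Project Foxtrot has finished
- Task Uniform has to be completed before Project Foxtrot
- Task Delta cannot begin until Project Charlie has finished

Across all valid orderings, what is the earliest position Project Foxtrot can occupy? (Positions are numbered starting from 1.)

The operations that are forced before Project Foxtrot, directly or transitively, are Task Uniform, Task Bravo. That's 2 operations.
With 2 mandatory predecessors, the earliest Project Foxtrot can sit is position 2+1 = 3, and placing just those 2 first achieves it.

3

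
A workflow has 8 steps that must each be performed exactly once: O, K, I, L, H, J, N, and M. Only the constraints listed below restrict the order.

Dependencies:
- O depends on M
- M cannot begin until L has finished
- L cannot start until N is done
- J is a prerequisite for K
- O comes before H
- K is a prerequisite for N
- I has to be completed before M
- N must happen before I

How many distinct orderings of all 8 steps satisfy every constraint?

2

J is the only step with nothing required before it, so every ordering starts there.
Counting all ways to extend the partial order to a total order gives 2.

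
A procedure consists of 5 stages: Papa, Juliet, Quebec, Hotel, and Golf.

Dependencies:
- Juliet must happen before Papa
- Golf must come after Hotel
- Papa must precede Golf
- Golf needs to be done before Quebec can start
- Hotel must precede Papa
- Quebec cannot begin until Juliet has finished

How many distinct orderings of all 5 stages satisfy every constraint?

2 stages have no prerequisites (Juliet, Hotel), so any of them could come first.
Counting all ways to extend the partial order to a total order gives 2.

2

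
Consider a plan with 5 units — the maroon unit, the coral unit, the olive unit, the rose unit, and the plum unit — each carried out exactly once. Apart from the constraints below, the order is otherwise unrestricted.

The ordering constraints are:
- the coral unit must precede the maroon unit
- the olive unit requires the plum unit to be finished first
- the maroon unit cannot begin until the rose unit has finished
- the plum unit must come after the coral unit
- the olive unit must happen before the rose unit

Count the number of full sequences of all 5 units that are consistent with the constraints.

The coral unit is the only unit with nothing required before it, so every ordering starts there.
Continuing from there, at each step only one unit has all its prerequisites placed, so the ordering is fully determined — there is exactly 1.

1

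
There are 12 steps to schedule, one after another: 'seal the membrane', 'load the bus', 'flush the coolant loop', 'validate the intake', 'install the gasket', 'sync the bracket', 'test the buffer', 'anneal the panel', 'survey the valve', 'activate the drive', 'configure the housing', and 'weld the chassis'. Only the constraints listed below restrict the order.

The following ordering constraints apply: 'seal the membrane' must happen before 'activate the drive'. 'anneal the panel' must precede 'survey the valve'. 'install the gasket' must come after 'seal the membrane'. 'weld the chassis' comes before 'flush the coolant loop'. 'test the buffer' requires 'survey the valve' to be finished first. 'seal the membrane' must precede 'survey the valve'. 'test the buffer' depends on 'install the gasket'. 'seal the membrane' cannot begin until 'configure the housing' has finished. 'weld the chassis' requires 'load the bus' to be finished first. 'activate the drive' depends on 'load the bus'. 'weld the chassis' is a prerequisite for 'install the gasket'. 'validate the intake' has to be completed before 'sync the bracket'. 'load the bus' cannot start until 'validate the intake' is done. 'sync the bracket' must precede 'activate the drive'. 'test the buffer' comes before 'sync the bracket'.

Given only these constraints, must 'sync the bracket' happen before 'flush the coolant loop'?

No

Nothing in the constraints links 'sync the bracket' and 'flush the coolant loop'; they are unordered relative to each other.
So 'sync the bracket' can come before 'flush the coolant loop' or after — it is not forced.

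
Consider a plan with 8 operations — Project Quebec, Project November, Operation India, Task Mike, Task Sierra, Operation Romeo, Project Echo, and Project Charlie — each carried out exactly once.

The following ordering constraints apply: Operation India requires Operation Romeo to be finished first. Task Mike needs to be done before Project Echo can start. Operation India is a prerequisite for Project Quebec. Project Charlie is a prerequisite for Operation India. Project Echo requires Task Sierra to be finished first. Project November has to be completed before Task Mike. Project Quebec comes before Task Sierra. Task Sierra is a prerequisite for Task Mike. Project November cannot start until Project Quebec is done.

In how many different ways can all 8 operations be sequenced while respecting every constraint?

2 operations have no prerequisites (Operation Romeo, Project Charlie), so any of them could come first.
Counting all ways to extend the partial order to a total order gives 4.

4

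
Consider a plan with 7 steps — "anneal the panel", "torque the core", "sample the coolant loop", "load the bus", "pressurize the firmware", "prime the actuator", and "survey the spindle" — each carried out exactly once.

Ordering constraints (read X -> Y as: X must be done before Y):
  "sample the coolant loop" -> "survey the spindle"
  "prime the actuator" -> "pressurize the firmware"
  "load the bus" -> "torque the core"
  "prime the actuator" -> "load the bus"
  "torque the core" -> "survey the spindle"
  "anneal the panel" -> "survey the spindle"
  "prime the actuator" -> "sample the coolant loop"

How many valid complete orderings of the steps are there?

The steps with no prerequisites are "anneal the panel", "prime the actuator"; any of them can be placed first.
Systematically extending each partial ordering one step at a time and counting, there are 87 complete orderings.

87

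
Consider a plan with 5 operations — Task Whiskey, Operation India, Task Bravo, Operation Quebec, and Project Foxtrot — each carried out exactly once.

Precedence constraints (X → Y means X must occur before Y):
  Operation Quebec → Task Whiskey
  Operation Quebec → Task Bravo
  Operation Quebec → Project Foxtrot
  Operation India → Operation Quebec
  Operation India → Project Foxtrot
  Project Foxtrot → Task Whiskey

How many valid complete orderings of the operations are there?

3

Operation India is the only operation with nothing required before it, so every ordering starts there.
Enumerating by repeatedly choosing an available operation (one whose prerequisites are all placed) gives 3 distinct complete orderings.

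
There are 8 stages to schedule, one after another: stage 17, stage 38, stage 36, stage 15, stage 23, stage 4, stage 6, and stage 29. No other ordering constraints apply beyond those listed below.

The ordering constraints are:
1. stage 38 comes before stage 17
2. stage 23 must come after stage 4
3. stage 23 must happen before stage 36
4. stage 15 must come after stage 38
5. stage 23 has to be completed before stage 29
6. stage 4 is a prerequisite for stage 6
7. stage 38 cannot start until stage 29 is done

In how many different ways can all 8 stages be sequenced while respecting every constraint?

Stage 4 is the only stage with nothing required before it, so every ordering starts there.
Systematically extending each partial ordering one stage at a time and counting, there are 70 complete orderings.

70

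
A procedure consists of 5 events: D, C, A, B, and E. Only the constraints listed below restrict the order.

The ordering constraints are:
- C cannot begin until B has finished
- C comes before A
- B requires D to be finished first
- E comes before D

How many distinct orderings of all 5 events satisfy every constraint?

1

Only E has no prerequisites, so it must go first.
Continuing from there, at each step only one event has all its prerequisites placed, so the ordering is fully determined — there is exactly 1.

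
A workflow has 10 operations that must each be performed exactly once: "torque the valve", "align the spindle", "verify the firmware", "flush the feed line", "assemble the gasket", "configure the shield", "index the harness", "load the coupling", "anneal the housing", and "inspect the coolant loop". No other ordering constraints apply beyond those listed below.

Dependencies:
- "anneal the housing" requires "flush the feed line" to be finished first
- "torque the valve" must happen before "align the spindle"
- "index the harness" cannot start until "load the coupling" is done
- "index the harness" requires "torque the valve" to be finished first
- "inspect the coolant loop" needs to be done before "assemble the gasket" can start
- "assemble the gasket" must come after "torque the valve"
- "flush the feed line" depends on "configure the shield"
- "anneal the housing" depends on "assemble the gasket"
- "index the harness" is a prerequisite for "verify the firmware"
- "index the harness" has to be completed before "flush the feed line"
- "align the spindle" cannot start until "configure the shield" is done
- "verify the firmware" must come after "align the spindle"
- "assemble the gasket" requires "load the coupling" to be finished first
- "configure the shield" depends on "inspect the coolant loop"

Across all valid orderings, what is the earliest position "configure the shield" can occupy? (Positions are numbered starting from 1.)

2

The only operation forced before "configure the shield" (directly or transitively) is "inspect the coolant loop".
With 1 mandatory predecessor, the earliest "configure the shield" can sit is position 1+1 = 2, and placing just that one first achieves it.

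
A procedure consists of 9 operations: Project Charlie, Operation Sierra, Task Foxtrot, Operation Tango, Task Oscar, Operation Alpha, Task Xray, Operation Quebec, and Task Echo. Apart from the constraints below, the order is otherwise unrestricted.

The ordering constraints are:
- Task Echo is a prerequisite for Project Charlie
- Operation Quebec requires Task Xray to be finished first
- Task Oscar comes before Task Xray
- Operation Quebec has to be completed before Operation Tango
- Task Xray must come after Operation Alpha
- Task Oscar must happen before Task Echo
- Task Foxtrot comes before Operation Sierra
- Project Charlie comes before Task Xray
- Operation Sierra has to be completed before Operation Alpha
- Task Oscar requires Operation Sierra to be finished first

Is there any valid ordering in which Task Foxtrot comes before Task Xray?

Yes

Every valid ordering already has Task Foxtrot before Task Xray (the constraints require it), so in particular at least one does.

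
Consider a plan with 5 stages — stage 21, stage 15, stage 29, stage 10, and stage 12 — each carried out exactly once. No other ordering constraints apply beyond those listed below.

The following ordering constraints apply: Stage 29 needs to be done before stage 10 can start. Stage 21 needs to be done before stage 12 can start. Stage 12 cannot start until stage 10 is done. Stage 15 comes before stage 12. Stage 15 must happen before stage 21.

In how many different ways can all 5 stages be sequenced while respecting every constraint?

6

The stages with no prerequisites are stage 15, stage 29; any of them can be placed first.
Counting all ways to extend the partial order to a total order gives 6.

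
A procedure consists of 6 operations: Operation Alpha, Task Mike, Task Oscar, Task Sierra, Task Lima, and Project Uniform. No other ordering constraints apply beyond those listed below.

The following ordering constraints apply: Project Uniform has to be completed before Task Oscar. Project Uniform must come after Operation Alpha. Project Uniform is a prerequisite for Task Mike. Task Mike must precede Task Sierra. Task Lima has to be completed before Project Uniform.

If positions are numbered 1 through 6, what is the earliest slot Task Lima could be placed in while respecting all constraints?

Nothing is required before Task Lima; it can be the very first operation.

1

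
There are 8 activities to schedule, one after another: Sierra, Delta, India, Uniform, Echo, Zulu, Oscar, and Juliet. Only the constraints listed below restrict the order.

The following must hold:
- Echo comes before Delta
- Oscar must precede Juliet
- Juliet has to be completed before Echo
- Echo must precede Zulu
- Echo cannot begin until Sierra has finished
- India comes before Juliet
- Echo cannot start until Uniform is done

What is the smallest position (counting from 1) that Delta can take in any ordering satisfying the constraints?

Working backwards through the constraints from Delta, its full set of required predecessors is Sierra, India, Uniform, Echo, Oscar, Juliet — 6 of them.
With 6 mandatory predecessors, the earliest Delta can sit is position 6+1 = 7, and placing just those 6 first achieves it.

7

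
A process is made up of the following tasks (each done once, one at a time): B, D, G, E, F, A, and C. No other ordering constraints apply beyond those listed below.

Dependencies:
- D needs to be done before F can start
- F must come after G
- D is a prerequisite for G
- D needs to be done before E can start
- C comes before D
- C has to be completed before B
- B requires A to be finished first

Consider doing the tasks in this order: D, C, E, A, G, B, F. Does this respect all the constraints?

No

In the proposed order, D appears before C.
But one of the constraints requires C before D, so this ordering violates it.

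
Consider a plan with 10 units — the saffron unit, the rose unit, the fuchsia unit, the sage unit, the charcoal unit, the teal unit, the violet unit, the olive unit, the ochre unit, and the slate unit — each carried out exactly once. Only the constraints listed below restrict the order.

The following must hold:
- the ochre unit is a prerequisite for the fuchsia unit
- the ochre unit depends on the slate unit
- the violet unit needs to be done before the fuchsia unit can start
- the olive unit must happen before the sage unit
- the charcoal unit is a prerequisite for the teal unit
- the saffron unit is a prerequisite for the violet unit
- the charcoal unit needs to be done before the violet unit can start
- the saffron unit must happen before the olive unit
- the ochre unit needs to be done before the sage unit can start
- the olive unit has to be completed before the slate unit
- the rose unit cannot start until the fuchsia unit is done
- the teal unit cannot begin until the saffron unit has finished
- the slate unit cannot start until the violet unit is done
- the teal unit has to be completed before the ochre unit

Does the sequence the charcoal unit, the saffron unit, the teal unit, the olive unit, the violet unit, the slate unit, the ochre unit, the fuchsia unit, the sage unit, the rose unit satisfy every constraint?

Going through the constraints one by one, each required predecessor appears earlier in the sequence than its dependent — e.g. the olive unit (position 4) is before the sage unit (position 9), as required.

Yes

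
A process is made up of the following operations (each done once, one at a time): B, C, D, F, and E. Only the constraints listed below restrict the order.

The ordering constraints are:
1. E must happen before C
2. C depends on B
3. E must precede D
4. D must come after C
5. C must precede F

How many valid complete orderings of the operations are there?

4

The operations with no prerequisites are B, E; any of them can be placed first.
Enumerating by repeatedly choosing an available operation (one whose prerequisites are all placed) gives 4 distinct complete orderings.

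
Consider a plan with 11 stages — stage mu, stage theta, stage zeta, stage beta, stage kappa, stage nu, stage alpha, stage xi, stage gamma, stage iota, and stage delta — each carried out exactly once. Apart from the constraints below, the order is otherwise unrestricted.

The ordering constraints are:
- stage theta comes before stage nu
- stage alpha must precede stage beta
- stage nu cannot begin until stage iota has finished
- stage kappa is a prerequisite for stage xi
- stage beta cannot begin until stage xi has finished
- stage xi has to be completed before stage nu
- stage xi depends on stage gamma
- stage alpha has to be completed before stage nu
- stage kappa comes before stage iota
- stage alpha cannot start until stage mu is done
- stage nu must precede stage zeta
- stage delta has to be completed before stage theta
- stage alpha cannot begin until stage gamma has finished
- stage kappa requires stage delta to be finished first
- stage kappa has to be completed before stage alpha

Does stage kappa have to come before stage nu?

Yes

There is a constraint chain stage kappa → stage iota → stage nu.
Hence stage kappa necessarily comes before stage nu.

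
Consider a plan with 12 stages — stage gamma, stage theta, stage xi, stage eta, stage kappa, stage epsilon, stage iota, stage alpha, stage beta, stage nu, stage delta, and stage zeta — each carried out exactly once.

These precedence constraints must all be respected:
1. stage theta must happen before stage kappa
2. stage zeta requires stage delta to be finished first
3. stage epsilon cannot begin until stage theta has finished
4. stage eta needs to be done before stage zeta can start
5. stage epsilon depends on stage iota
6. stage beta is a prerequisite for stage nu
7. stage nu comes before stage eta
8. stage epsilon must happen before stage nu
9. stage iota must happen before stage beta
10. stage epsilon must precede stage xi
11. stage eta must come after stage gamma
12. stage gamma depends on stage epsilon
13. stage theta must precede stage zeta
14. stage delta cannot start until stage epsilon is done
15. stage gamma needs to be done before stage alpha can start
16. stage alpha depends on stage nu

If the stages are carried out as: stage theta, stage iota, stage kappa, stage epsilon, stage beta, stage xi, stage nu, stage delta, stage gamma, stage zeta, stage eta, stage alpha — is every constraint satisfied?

The sequence places stage zeta ahead of stage eta.
Since stage eta is required before stage zeta, the ordering is invalid.

No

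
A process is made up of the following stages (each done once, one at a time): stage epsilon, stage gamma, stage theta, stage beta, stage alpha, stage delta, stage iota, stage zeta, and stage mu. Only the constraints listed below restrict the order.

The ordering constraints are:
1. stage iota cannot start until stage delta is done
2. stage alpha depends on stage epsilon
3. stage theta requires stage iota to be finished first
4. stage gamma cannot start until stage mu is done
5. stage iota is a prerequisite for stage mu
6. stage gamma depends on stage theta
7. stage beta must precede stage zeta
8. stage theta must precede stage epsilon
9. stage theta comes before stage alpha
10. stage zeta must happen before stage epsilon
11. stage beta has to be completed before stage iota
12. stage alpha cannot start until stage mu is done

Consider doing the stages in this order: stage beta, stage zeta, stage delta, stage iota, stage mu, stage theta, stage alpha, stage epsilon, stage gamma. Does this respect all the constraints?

No

The sequence places stage alpha ahead of stage epsilon.
That contradicts the constraint that stage epsilon must precede stage alpha.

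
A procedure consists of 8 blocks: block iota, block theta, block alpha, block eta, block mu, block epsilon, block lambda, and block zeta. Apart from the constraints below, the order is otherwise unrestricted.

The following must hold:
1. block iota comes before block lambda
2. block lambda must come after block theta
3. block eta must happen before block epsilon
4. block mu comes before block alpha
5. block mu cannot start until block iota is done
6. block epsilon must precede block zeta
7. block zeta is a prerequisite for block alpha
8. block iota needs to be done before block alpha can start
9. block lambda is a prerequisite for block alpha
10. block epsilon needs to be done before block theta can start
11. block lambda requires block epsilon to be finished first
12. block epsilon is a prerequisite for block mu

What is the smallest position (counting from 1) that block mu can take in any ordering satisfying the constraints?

Working backwards through the constraints from block mu, its full set of required predecessors is block iota, block eta, block epsilon — 3 of them.
With 3 mandatory predecessors, the earliest block mu can sit is position 3+1 = 4, and placing just those 3 first achieves it.

4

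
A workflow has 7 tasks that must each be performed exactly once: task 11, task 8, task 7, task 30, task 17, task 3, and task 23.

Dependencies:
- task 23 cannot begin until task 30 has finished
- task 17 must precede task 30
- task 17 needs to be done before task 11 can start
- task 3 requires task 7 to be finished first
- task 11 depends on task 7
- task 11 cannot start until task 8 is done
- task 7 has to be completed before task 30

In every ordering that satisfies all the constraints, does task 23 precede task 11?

No chain of constraints connects task 23 to task 11 in either direction.
A valid ordering placing task 11 before task 23 exists, so the answer is no.

No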